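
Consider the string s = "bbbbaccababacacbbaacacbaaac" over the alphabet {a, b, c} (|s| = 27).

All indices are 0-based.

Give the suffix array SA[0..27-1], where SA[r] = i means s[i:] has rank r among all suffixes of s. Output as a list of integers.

rank→(start, suffix):
  0 → (23, 'aaac')
  1 → (24, 'aac')
  2 → (17, 'aacacbaaac')
  3 → (7, 'ababacacbbaacacbaaac')
  4 → (9, 'abacacbbaacacbaaac')
  5 → (25, 'ac')
  6 → (18, 'acacbaaac')
  7 → (11, 'acacbbaacacbaaac')
  8 → (20, 'acbaaac')
  9 → (13, 'acbbaacacbaaac')
  10 → (4, 'accababacacbbaacacbaaac')
  11 → (22, 'baaac')
  12 → (16, 'baacacbaaac')
  13 → (8, 'babacacbbaacacbaaac')
  14 → (10, 'bacacbbaacacbaaac')
  15 → (3, 'baccababacacbbaacacbaaac')
  16 → (15, 'bbaacacbaaac')
  17 → (2, 'bbaccababacacbbaacacbaaac')
  18 → (1, 'bbbaccababacacbbaacacbaaac')
  19 → (0, 'bbbbaccababacacbbaacacbaaac')
  20 → (26, 'c')
  21 → (6, 'cababacacbbaacacbaaac')
  22 → (19, 'cacbaaac')
  23 → (12, 'cacbbaacacbaaac')
  24 → (21, 'cbaaac')
  25 → (14, 'cbbaacacbaaac')
  26 → (5, 'ccababacacbbaacacbaaac')

[23, 24, 17, 7, 9, 25, 18, 11, 20, 13, 4, 22, 16, 8, 10, 3, 15, 2, 1, 0, 26, 6, 19, 12, 21, 14, 5]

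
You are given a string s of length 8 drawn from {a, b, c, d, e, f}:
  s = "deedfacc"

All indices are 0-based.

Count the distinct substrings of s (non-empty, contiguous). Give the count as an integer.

33

rank | idx | suffix
   0 |   5 | acc
   1 |   7 | c
   2 |   6 | cc
   3 |   0 | deedfacc
   4 |   3 | dfacc
   5 |   2 | edfacc
   6 |   1 | eedfacc
   7 |   4 | facc

SA = [5, 7, 6, 0, 3, 2, 1, 4]
rank  pair      lcp
   1  s[5:],s[7:]  0  ''
   2  s[7:],s[6:]  1  'c'
   3  s[6:],s[0:]  0  ''
   4  s[0:],s[3:]  1  'd'
   5  s[3:],s[2:]  0  ''
   6  s[2:],s[1:]  1  'e'
   7  s[1:],s[4:]  0  ''

n(n+1)/2 = 8·9/2 = 36
Σ LCP = 0 + 0 + 1 + 0 + 1 + 0 + 1 + 0 = 3
distinct = 36 − 3 = 33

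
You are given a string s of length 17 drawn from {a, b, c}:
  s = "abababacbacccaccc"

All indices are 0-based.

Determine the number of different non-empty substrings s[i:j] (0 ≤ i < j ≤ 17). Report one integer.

119

sorted suffixes:
  #0 SA[0]=0  'abababacbacccaccc'
  #1 SA[1]=2  'ababacbacccaccc'
  #2 SA[2]=4  'abacbacccaccc'
  #3 SA[3]=6  'acbacccaccc'
  #4 SA[4]=13  'accc'
  #5 SA[5]=9  'acccaccc'
  #6 SA[6]=1  'bababacbacccaccc'
  #7 SA[7]=3  'babacbacccaccc'
  #8 SA[8]=5  'bacbacccaccc'
  #9 SA[9]=8  'bacccaccc'
  #10 SA[10]=16  'c'
  #11 SA[11]=12  'caccc'
  #12 SA[12]=7  'cbacccaccc'
  #13 SA[13]=15  'cc'
  #14 SA[14]=11  'ccaccc'
  #15 SA[15]=14  'ccc'
  #16 SA[16]=10  'cccaccc'

SA = [0, 2, 4, 6, 13, 9, 1, 3, 5, 8, 16, 12, 7, 15, 11, 14, 10]
[i] adj suffixes → lcp
  [1] 0/2 → 5 ('ababa')
  [2] 2/4 → 3 ('aba')
  [3] 4/6 → 1 ('a')
  [4] 6/13 → 2 ('ac')
  [5] 13/9 → 4 ('accc')
  [6] 9/1 → 0 ('')
  [7] 1/3 → 4 ('baba')
  [8] 3/5 → 2 ('ba')
  [9] 5/8 → 3 ('bac')
  [10] 8/16 → 0 ('')
  [11] 16/12 → 1 ('c')
  [12] 12/7 → 1 ('c')
  [13] 7/15 → 1 ('c')
  [14] 15/11 → 2 ('cc')
  [15] 11/14 → 2 ('cc')
  [16] 14/10 → 3 ('ccc')

n(n+1)/2 = 17·18/2 = 153
Σ LCP = 0 + 5 + 3 + 1 + 2 + 4 + 0 + 4 + 2 + 3 + 0 + 1 + 1 + 1 + 2 + 2 + 3 = 34
distinct = 153 − 34 = 119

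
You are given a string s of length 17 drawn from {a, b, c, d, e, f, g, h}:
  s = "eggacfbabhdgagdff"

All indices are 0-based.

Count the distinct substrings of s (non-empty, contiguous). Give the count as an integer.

143

rank | idx | suffix
   0 |   7 | abhdgagdff
   1 |   3 | acfbabhdgagdff
   2 |  12 | agdff
   3 |   6 | babhdgagdff
   4 |   8 | bhdgagdff
   5 |   4 | cfbabhdgagdff
   6 |  14 | dff
   7 |  10 | dgagdff
   8 |   0 | eggacfbabhdgagdff
   9 |  16 | f
  10 |   5 | fbabhdgagdff
  11 |  15 | ff
  12 |   2 | gacfbabhdgagdff
  13 |  11 | gagdff
  14 |  13 | gdff
  15 |   1 | ggacfbabhdgagdff
  16 |   9 | hdgagdff

SA = [7, 3, 12, 6, 8, 4, 14, 10, 0, 16, 5, 15, 2, 11, 13, 1, 9]
i: (SA[i-1],SA[i]) lcp shared
  1: (7,3) 1 'a'
  2: (3,12) 1 'a'
  3: (12,6) 0 ''
  4: (6,8) 1 'b'
  5: (8,4) 0 ''
  6: (4,14) 0 ''
  7: (14,10) 1 'd'
  8: (10,0) 0 ''
  9: (0,16) 0 ''
  10: (16,5) 1 'f'
  11: (5,15) 1 'f'
  12: (15,2) 0 ''
  13: (2,11) 2 'ga'
  14: (11,13) 1 'g'
  15: (13,1) 1 'g'
  16: (1,9) 0 ''

n(n+1)/2 = 17·18/2 = 153
Σ LCP = 0 + 1 + 1 + 0 + 1 + 0 + 0 + 1 + 0 + 0 + 1 + 1 + 0 + 2 + 1 + 1 + 0 = 10
distinct = 153 − 10 = 143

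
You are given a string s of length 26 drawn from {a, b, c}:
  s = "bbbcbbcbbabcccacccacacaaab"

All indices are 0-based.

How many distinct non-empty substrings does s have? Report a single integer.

sorted suffixes:
  #0 SA[0]=22  'aaab'
  #1 SA[1]=23  'aab'
  #2 SA[2]=24  'ab'
  #3 SA[3]=9  'abcccacccacacaaab'
  #4 SA[4]=20  'acaaab'
  #5 SA[5]=18  'acacaaab'
  #6 SA[6]=14  'acccacacaaab'
  #7 SA[7]=25  'b'
  #8 SA[8]=8  'babcccacccacacaaab'
  #9 SA[9]=7  'bbabcccacccacacaaab'
  #10 SA[10]=0  'bbbcbbcbbabcccacccacacaaab'
  #11 SA[11]=4  'bbcbbabcccacccacacaaab'
  #12 SA[12]=1  'bbcbbcbbabcccacccacacaaab'
  #13 SA[13]=5  'bcbbabcccacccacacaaab'
  #14 SA[14]=2  'bcbbcbbabcccacccacacaaab'
  #15 SA[15]=10  'bcccacccacacaaab'
  #16 SA[16]=21  'caaab'
  #17 SA[17]=19  'cacaaab'
  #18 SA[18]=17  'cacacaaab'
  #19 SA[19]=13  'cacccacacaaab'
  #20 SA[20]=6  'cbbabcccacccacacaaab'
  #21 SA[21]=3  'cbbcbbabcccacccacacaaab'
  #22 SA[22]=16  'ccacacaaab'
  #23 SA[23]=12  'ccacccacacaaab'
  #24 SA[24]=15  'cccacacaaab'
  #25 SA[25]=11  'cccacccacacaaab'

SA = [22, 23, 24, 9, 20, 18, 14, 25, 8, 7, 0, 4, 1, 5, 2, 10, 21, 19, 17, 13, 6, 3, 16, 12, 15, 11]
rank  pair      lcp
   1  s[22:],s[23:]  2  'aa'
   2  s[23:],s[24:]  1  'a'
   3  s[24:],s[9:]  2  'ab'
   4  s[9:],s[20:]  1  'a'
   5  s[20:],s[18:]  3  'aca'
   6  s[18:],s[14:]  2  'ac'
   7  s[14:],s[25:]  0  ''
   8  s[25:],s[8:]  1  'b'
   9  s[8:],s[7:]  1  'b'
  10  s[7:],s[0:]  2  'bb'
  11  s[0:],s[4:]  2  'bb'
  12  s[4:],s[1:]  5  'bbcbb'
  13  s[1:],s[5:]  1  'b'
  14  s[5:],s[2:]  4  'bcbb'
  15  s[2:],s[10:]  2  'bc'
  16  s[10:],s[21:]  0  ''
  17  s[21:],s[19:]  2  'ca'
  18  s[19:],s[17:]  4  'caca'
  19  s[17:],s[13:]  3  'cac'
  20  s[13:],s[6:]  1  'c'
  21  s[6:],s[3:]  3  'cbb'
  22  s[3:],s[16:]  1  'c'
  23  s[16:],s[12:]  4  'ccac'
  24  s[12:],s[15:]  2  'cc'
  25  s[15:],s[11:]  5  'cccac'

n(n+1)/2 = 26·27/2 = 351
Σ LCP = 0 + 2 + 1 + 2 + 1 + 3 + 2 + 0 + 1 + 1 + 2 + 2 + 5 + 1 + 4 + 2 + 0 + 2 + 4 + 3 + 1 + 3 + 1 + 4 + 2 + 5 = 54
distinct = 351 − 54 = 297

297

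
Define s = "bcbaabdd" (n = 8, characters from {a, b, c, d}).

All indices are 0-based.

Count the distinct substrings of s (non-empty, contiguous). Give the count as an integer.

rank | idx | suffix
   0 |   3 | aabdd
   1 |   4 | abdd
   2 |   2 | baabdd
   3 |   0 | bcbaabdd
   4 |   5 | bdd
   5 |   1 | cbaabdd
   6 |   7 | d
   7 |   6 | dd

SA = [3, 4, 2, 0, 5, 1, 7, 6]
[i] adj suffixes → lcp
  [1] 3/4 → 1 ('a')
  [2] 4/2 → 0 ('')
  [3] 2/0 → 1 ('b')
  [4] 0/5 → 1 ('b')
  [5] 5/1 → 0 ('')
  [6] 1/7 → 0 ('')
  [7] 7/6 → 1 ('d')

n(n+1)/2 = 8·9/2 = 36
Σ LCP = 0 + 1 + 0 + 1 + 1 + 0 + 0 + 1 = 4
distinct = 36 − 4 = 32

32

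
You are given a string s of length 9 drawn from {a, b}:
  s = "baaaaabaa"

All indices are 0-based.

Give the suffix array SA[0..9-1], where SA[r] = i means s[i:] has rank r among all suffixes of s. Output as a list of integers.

rank | idx | suffix
   0 |   8 | a
   1 |   7 | aa
   2 |   1 | aaaaabaa
   3 |   2 | aaaabaa
   4 |   3 | aaabaa
   5 |   4 | aabaa
   6 |   5 | abaa
   7 |   6 | baa
   8 |   0 | baaaaabaa

[8, 7, 1, 2, 3, 4, 5, 6, 0]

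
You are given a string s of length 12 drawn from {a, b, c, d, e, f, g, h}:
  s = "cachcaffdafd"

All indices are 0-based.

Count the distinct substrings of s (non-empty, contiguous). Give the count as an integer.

sorted suffixes:
  #0 SA[0]=1  'achcaffdafd'
  #1 SA[1]=9  'afd'
  #2 SA[2]=5  'affdafd'
  #3 SA[3]=0  'cachcaffdafd'
  #4 SA[4]=4  'caffdafd'
  #5 SA[5]=2  'chcaffdafd'
  #6 SA[6]=11  'd'
  #7 SA[7]=8  'dafd'
  #8 SA[8]=10  'fd'
  #9 SA[9]=7  'fdafd'
  #10 SA[10]=6  'ffdafd'
  #11 SA[11]=3  'hcaffdafd'

SA = [1, 9, 5, 0, 4, 2, 11, 8, 10, 7, 6, 3]
[i] adj suffixes → lcp
  [1] 1/9 → 1 ('a')
  [2] 9/5 → 2 ('af')
  [3] 5/0 → 0 ('')
  [4] 0/4 → 2 ('ca')
  [5] 4/2 → 1 ('c')
  [6] 2/11 → 0 ('')
  [7] 11/8 → 1 ('d')
  [8] 8/10 → 0 ('')
  [9] 10/7 → 2 ('fd')
  [10] 7/6 → 1 ('f')
  [11] 6/3 → 0 ('')

n(n+1)/2 = 12·13/2 = 78
Σ LCP = 0 + 1 + 2 + 0 + 2 + 1 + 0 + 1 + 0 + 2 + 1 + 0 = 10
distinct = 78 − 10 = 68

68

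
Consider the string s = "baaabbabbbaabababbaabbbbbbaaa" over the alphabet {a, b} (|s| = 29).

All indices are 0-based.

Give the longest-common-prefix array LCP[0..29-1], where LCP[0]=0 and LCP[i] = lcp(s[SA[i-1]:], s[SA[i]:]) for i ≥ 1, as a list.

rank | idx | suffix
   0 |  28 | a
   1 |  27 | aa
   2 |  26 | aaa
   3 |   1 | aaabbabbbaabababbaabbbbbbaaa
   4 |  10 | aabababbaabbbbbbaaa
   5 |   2 | aabbabbbaabababbaabbbbbbaaa
   6 |  18 | aabbbbbbaaa
   7 |  11 | abababbaabbbbbbaaa
   8 |  13 | ababbaabbbbbbaaa
   9 |  15 | abbaabbbbbbaaa
  10 |   3 | abbabbbaabababbaabbbbbbaaa
  11 |   6 | abbbaabababbaabbbbbbaaa
  12 |  19 | abbbbbbaaa
  13 |  25 | baaa
  14 |   0 | baaabbabbbaabababbaabbbbbbaaa
  15 |   9 | baabababbaabbbbbbaaa
  16 |  17 | baabbbbbbaaa
  17 |  12 | bababbaabbbbbbaaa
  18 |  14 | babbaabbbbbbaaa
  19 |   5 | babbbaabababbaabbbbbbaaa
  20 |  24 | bbaaa
  21 |   8 | bbaabababbaabbbbbbaaa
  22 |  16 | bbaabbbbbbaaa
  23 |   4 | bbabbbaabababbaabbbbbbaaa
  24 |  23 | bbbaaa
  25 |   7 | bbbaabababbaabbbbbbaaa
  26 |  22 | bbbbaaa
  27 |  21 | bbbbbaaa
  28 |  20 | bbbbbbaaa

SA = [28, 27, 26, 1, 10, 2, 18, 11, 13, 15, 3, 6, 19, 25, 0, 9, 17, 12, 14, 5, 24, 8, 16, 4, 23, 7, 22, 21, 20]
i: (SA[i-1],SA[i]) lcp shared
  1: (28,27) 1 'a'
  2: (27,26) 2 'aa'
  3: (26,1) 3 'aaa'
  4: (1,10) 2 'aa'
  5: (10,2) 3 'aab'
  6: (2,18) 4 'aabb'
  7: (18,11) 1 'a'
  8: (11,13) 4 'abab'
  9: (13,15) 2 'ab'
  10: (15,3) 4 'abba'
  11: (3,6) 3 'abb'
  12: (6,19) 4 'abbb'
  13: (19,25) 0 ''
  14: (25,0) 4 'baaa'
  15: (0,9) 3 'baa'
  16: (9,17) 4 'baab'
  17: (17,12) 2 'ba'
  18: (12,14) 3 'bab'
  19: (14,5) 4 'babb'
  20: (5,24) 1 'b'
  21: (24,8) 4 'bbaa'
  22: (8,16) 5 'bbaab'
  23: (16,4) 3 'bba'
  24: (4,23) 2 'bb'
  25: (23,7) 5 'bbbaa'
  26: (7,22) 3 'bbb'
  27: (22,21) 4 'bbbb'
  28: (21,20) 5 'bbbbb'

[0, 1, 2, 3, 2, 3, 4, 1, 4, 2, 4, 3, 4, 0, 4, 3, 4, 2, 3, 4, 1, 4, 5, 3, 2, 5, 3, 4, 5]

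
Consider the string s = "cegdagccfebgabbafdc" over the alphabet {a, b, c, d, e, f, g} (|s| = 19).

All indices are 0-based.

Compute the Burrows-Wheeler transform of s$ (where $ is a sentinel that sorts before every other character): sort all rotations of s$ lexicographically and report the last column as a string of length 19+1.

rank  rotation              last
    0  $cegdagccfebgabbafdc  c
    1  abbafdc$cegdagccfebg  g
    2  afdc$cegdagccfebgabb  b
    3  agccfebgabbafdc$cegd  d
    4  bafdc$cegdagccfebgab  b
    5  bbafdc$cegdagccfebga  a
    6  bgabbafdc$cegdagccfe  e
    7  c$cegdagccfebgabbafd  d
    8  ccfebgabbafdc$cegdag  g
    9  cegdagccfebgabbafdc$  $
   10  cfebgabbafdc$cegdagc  c
   11  dagccfebgabbafdc$ceg  g
   12  dc$cegdagccfebgabbaf  f
   13  ebgabbafdc$cegdagccf  f
   14  egdagccfebgabbafdc$c  c
   15  fdc$cegdagccfebgabba  a
   16  febgabbafdc$cegdagcc  c
   17  gabbafdc$cegdagccfeb  b
   18  gccfebgabbafdc$cegda  a
   19  gdagccfebgabbafdc$ce  e

cgbdbaedg$cgffcacbae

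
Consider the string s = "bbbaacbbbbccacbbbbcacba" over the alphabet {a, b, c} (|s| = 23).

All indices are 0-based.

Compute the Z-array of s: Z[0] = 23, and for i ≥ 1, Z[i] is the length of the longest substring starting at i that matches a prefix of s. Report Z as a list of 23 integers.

[23, 2, 1, 0, 0, 0, 3, 3, 2, 1, 0, 0, 0, 0, 3, 3, 2, 1, 0, 0, 0, 1, 0]

Z[0]=23
i=1: fresh scan; Z[1]=2 extend→box=[1,3)
i=2: min(r-i=1, Z[1]=2)=1; Z[2]=1
i=3: fresh scan; Z[3]=0
i=4: fresh scan; Z[4]=0
i=5: fresh scan; Z[5]=0
i=6: fresh scan; Z[6]=3 extend→box=[6,9)
i=7: min(r-i=2, Z[1]=2)=2; Z[7]=3 extend→box=[7,10)
i=8: min(r-i=2, Z[1]=2)=2; Z[8]=2
i=9: min(r-i=1, Z[2]=1)=1; Z[9]=1
i=10: fresh scan; Z[10]=0
i=11: fresh scan; Z[11]=0
i=12: fresh scan; Z[12]=0
i=13: fresh scan; Z[13]=0
i=14: fresh scan; Z[14]=3 extend→box=[14,17)
i=15: min(r-i=2, Z[1]=2)=2; Z[15]=3 extend→box=[15,18)
i=16: min(r-i=2, Z[1]=2)=2; Z[16]=2
i=17: min(r-i=1, Z[2]=1)=1; Z[17]=1
i=18: fresh scan; Z[18]=0
i=19: fresh scan; Z[19]=0
i=20: fresh scan; Z[20]=0
i=21: fresh scan; Z[21]=1 extend→box=[21,22)
i=22: fresh scan; Z[22]=0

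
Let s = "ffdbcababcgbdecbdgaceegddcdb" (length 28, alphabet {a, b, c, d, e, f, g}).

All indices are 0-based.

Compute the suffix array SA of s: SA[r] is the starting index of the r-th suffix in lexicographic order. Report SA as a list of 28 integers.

[5, 7, 18, 27, 6, 3, 8, 11, 15, 4, 14, 25, 19, 9, 26, 2, 24, 23, 12, 16, 13, 20, 21, 1, 0, 17, 10, 22]

rank | idx | suffix
   0 |   5 | ababcgbdecbdgaceegddcdb
   1 |   7 | abcgbdecbdgaceegddcdb
   2 |  18 | aceegddcdb
   3 |  27 | b
   4 |   6 | babcgbdecbdgaceegddcdb
   5 |   3 | bcababcgbdecbdgaceegddcdb
   6 |   8 | bcgbdecbdgaceegddcdb
   7 |  11 | bdecbdgaceegddcdb
   8 |  15 | bdgaceegddcdb
   9 |   4 | cababcgbdecbdgaceegddcdb
  10 |  14 | cbdgaceegddcdb
  11 |  25 | cdb
  12 |  19 | ceegddcdb
  13 |   9 | cgbdecbdgaceegddcdb
  14 |  26 | db
  15 |   2 | dbcababcgbdecbdgaceegddcdb
  16 |  24 | dcdb
  17 |  23 | ddcdb
  18 |  12 | decbdgaceegddcdb
  19 |  16 | dgaceegddcdb
  20 |  13 | ecbdgaceegddcdb
  21 |  20 | eegddcdb
  22 |  21 | egddcdb
  23 |   1 | fdbcababcgbdecbdgaceegddcdb
  24 |   0 | ffdbcababcgbdecbdgaceegddcdb
  25 |  17 | gaceegddcdb
  26 |  10 | gbdecbdgaceegddcdb
  27 |  22 | gddcdb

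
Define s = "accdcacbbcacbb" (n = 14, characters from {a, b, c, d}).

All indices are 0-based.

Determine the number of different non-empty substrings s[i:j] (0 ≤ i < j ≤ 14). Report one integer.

sorted suffixes:
  #0 SA[0]=10  'acbb'
  #1 SA[1]=5  'acbbcacbb'
  #2 SA[2]=0  'accdcacbbcacbb'
  #3 SA[3]=13  'b'
  #4 SA[4]=12  'bb'
  #5 SA[5]=7  'bbcacbb'
  #6 SA[6]=8  'bcacbb'
  #7 SA[7]=9  'cacbb'
  #8 SA[8]=4  'cacbbcacbb'
  #9 SA[9]=11  'cbb'
  #10 SA[10]=6  'cbbcacbb'
  #11 SA[11]=1  'ccdcacbbcacbb'
  #12 SA[12]=2  'cdcacbbcacbb'
  #13 SA[13]=3  'dcacbbcacbb'

SA = [10, 5, 0, 13, 12, 7, 8, 9, 4, 11, 6, 1, 2, 3]
i: (SA[i-1],SA[i]) lcp shared
  1: (10,5) 4 'acbb'
  2: (5,0) 2 'ac'
  3: (0,13) 0 ''
  4: (13,12) 1 'b'
  5: (12,7) 2 'bb'
  6: (7,8) 1 'b'
  7: (8,9) 0 ''
  8: (9,4) 5 'cacbb'
  9: (4,11) 1 'c'
  10: (11,6) 3 'cbb'
  11: (6,1) 1 'c'
  12: (1,2) 1 'c'
  13: (2,3) 0 ''

n(n+1)/2 = 14·15/2 = 105
Σ LCP = 0 + 4 + 2 + 0 + 1 + 2 + 1 + 0 + 5 + 1 + 3 + 1 + 1 + 0 = 21
distinct = 105 − 21 = 84

84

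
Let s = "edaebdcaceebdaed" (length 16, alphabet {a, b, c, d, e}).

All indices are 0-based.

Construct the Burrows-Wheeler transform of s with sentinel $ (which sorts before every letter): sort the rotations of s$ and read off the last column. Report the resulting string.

dcddeedaeebbeaa$c

rank  rotation           last
    0  $edaebdcaceebdaed  d
    1  aceebdaed$edaebdc  c
    2  aebdcaceebdaed$ed  d
    3  aed$edaebdcaceebd  d
    4  bdaed$edaebdcacee  e
    5  bdcaceebdaed$edae  e
    6  caceebdaed$edaebd  d
    7  ceebdaed$edaebdca  a
    8  d$edaebdcaceebdae  e
    9  daebdcaceebdaed$e  e
   10  daed$edaebdcaceeb  b
   11  dcaceebdaed$edaeb  b
   12  ebdaed$edaebdcace  e
   13  ebdcaceebdaed$eda  a
   14  ed$edaebdcaceebda  a
   15  edaebdcaceebdaed$  $
   16  eebdaed$edaebdcac  c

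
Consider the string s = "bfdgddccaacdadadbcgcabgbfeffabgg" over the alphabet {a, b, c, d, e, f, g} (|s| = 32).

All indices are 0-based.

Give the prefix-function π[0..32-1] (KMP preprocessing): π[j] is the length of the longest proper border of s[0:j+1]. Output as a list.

[0, 0, 0, 0, 0, 0, 0, 0, 0, 0, 0, 0, 0, 0, 0, 0, 1, 0, 0, 0, 0, 1, 0, 1, 2, 0, 0, 0, 0, 1, 0, 0]

π[0] = 0
j=1 s[j]='f': π[1]=0 (border '')
j=2 s[j]='d': π[2]=0 (border '')
j=3 s[j]='g': π[3]=0 (border '')
j=4 s[j]='d': π[4]=0 (border '')
j=5 s[j]='d': π[5]=0 (border '')
j=6 s[j]='c': π[6]=0 (border '')
j=7 s[j]='c': π[7]=0 (border '')
j=8 s[j]='a': π[8]=0 (border '')
j=9 s[j]='a': π[9]=0 (border '')
j=10 s[j]='c': π[10]=0 (border '')
j=11 s[j]='d': π[11]=0 (border '')
j=12 s[j]='a': π[12]=0 (border '')
j=13 s[j]='d': π[13]=0 (border '')
j=14 s[j]='a': π[14]=0 (border '')
j=15 s[j]='d': π[15]=0 (border '')
j=16 s[j]='b': π[16]=1 (border 'b')
j=17 s[j]='c': k: 1→0; π[17]=0 (border '')
j=18 s[j]='g': π[18]=0 (border '')
j=19 s[j]='c': π[19]=0 (border '')
j=20 s[j]='a': π[20]=0 (border '')
j=21 s[j]='b': π[21]=1 (border 'b')
j=22 s[j]='g': k: 1→0; π[22]=0 (border '')
j=23 s[j]='b': π[23]=1 (border 'b')
j=24 s[j]='f': π[24]=2 (border 'bf')
j=25 s[j]='e': k: 2→0; π[25]=0 (border '')
j=26 s[j]='f': π[26]=0 (border '')
j=27 s[j]='f': π[27]=0 (border '')
j=28 s[j]='a': π[28]=0 (border '')
j=29 s[j]='b': π[29]=1 (border 'b')
j=30 s[j]='g': k: 1→0; π[30]=0 (border '')
j=31 s[j]='g': π[31]=0 (border '')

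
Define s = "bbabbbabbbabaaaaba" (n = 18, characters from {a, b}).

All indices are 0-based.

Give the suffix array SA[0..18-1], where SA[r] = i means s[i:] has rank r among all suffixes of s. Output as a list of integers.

sorted suffixes:
  #0 SA[0]=17  'a'
  #1 SA[1]=12  'aaaaba'
  #2 SA[2]=13  'aaaba'
  #3 SA[3]=14  'aaba'
  #4 SA[4]=15  'aba'
  #5 SA[5]=10  'abaaaaba'
  #6 SA[6]=6  'abbbabaaaaba'
  #7 SA[7]=2  'abbbabbbabaaaaba'
  #8 SA[8]=16  'ba'
  #9 SA[9]=11  'baaaaba'
  #10 SA[10]=9  'babaaaaba'
  #11 SA[11]=5  'babbbabaaaaba'
  #12 SA[12]=1  'babbbabbbabaaaaba'
  #13 SA[13]=8  'bbabaaaaba'
  #14 SA[14]=4  'bbabbbabaaaaba'
  #15 SA[15]=0  'bbabbbabbbabaaaaba'
  #16 SA[16]=7  'bbbabaaaaba'
  #17 SA[17]=3  'bbbabbbabaaaaba'

[17, 12, 13, 14, 15, 10, 6, 2, 16, 11, 9, 5, 1, 8, 4, 0, 7, 3]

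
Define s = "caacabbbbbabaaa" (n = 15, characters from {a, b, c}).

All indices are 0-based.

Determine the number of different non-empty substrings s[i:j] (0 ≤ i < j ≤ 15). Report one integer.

sorted suffixes:
  #0 SA[0]=14  'a'
  #1 SA[1]=13  'aa'
  #2 SA[2]=12  'aaa'
  #3 SA[3]=1  'aacabbbbbabaaa'
  #4 SA[4]=10  'abaaa'
  #5 SA[5]=4  'abbbbbabaaa'
  #6 SA[6]=2  'acabbbbbabaaa'
  #7 SA[7]=11  'baaa'
  #8 SA[8]=9  'babaaa'
  #9 SA[9]=8  'bbabaaa'
  #10 SA[10]=7  'bbbabaaa'
  #11 SA[11]=6  'bbbbabaaa'
  #12 SA[12]=5  'bbbbbabaaa'
  #13 SA[13]=0  'caacabbbbbabaaa'
  #14 SA[14]=3  'cabbbbbabaaa'

SA = [14, 13, 12, 1, 10, 4, 2, 11, 9, 8, 7, 6, 5, 0, 3]
[i] adj suffixes → lcp
  [1] 14/13 → 1 ('a')
  [2] 13/12 → 2 ('aa')
  [3] 12/1 → 2 ('aa')
  [4] 1/10 → 1 ('a')
  [5] 10/4 → 2 ('ab')
  [6] 4/2 → 1 ('a')
  [7] 2/11 → 0 ('')
  [8] 11/9 → 2 ('ba')
  [9] 9/8 → 1 ('b')
  [10] 8/7 → 2 ('bb')
  [11] 7/6 → 3 ('bbb')
  [12] 6/5 → 4 ('bbbb')
  [13] 5/0 → 0 ('')
  [14] 0/3 → 2 ('ca')

n(n+1)/2 = 15·16/2 = 120
Σ LCP = 0 + 1 + 2 + 2 + 1 + 2 + 1 + 0 + 2 + 1 + 2 + 3 + 4 + 0 + 2 = 23
distinct = 120 − 23 = 97

97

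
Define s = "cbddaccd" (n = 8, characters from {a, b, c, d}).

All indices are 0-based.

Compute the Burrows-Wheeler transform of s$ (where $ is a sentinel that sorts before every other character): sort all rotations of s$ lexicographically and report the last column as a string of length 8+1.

rank  rotation   last
    0  $cbddaccd  d
    1  accd$cbdd  d
    2  bddaccd$c  c
    3  cbddaccd$  $
    4  ccd$cbdda  a
    5  cd$cbddac  c
    6  d$cbddacc  c
    7  daccd$cbd  d
    8  ddaccd$cb  b

ddc$accdb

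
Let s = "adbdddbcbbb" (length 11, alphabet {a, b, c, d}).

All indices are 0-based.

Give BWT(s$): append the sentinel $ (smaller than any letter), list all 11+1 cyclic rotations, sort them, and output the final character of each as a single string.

rank  rotation      last
    0  $adbdddbcbbb  b
    1  adbdddbcbbb$  $
    2  b$adbdddbcbb  b
    3  bb$adbdddbcb  b
    4  bbb$adbdddbc  c
    5  bcbbb$adbddd  d
    6  bdddbcbbb$ad  d
    7  cbbb$adbdddb  b
    8  dbcbbb$adbdd  d
    9  dbdddbcbbb$a  a
   10  ddbcbbb$adbd  d
   11  dddbcbbb$adb  b

b$bbcddbdadb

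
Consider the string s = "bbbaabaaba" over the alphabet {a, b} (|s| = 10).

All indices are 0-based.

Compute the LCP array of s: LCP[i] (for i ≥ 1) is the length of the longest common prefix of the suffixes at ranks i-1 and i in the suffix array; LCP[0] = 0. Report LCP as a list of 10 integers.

rank | idx | suffix
   0 |   9 | a
   1 |   6 | aaba
   2 |   3 | aabaaba
   3 |   7 | aba
   4 |   4 | abaaba
   5 |   8 | ba
   6 |   5 | baaba
   7 |   2 | baabaaba
   8 |   1 | bbaabaaba
   9 |   0 | bbbaabaaba

SA = [9, 6, 3, 7, 4, 8, 5, 2, 1, 0]
rank  pair      lcp
   1  s[9:],s[6:]  1  'a'
   2  s[6:],s[3:]  4  'aaba'
   3  s[3:],s[7:]  1  'a'
   4  s[7:],s[4:]  3  'aba'
   5  s[4:],s[8:]  0  ''
   6  s[8:],s[5:]  2  'ba'
   7  s[5:],s[2:]  5  'baaba'
   8  s[2:],s[1:]  1  'b'
   9  s[1:],s[0:]  2  'bb'

[0, 1, 4, 1, 3, 0, 2, 5, 1, 2]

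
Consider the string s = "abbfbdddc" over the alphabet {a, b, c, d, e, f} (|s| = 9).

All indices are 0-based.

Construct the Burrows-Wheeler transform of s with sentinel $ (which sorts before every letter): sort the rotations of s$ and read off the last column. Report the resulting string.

c$afbdddbb

rank  rotation    last
    0  $abbfbdddc  c
    1  abbfbdddc$  $
    2  bbfbdddc$a  a
    3  bdddc$abbf  f
    4  bfbdddc$ab  b
    5  c$abbfbddd  d
    6  dc$abbfbdd  d
    7  ddc$abbfbd  d
    8  dddc$abbfb  b
    9  fbdddc$abb  b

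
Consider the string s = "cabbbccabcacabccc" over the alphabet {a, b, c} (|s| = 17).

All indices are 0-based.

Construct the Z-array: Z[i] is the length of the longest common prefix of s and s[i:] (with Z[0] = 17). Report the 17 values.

Z[0]=17
i=1: fresh scan; Z[1]=0
i=2: fresh scan; Z[2]=0
i=3: fresh scan; Z[3]=0
i=4: fresh scan; Z[4]=0
i=5: fresh scan; Z[5]=1 grow→box=[5,6)
i=6: fresh scan; Z[6]=3 grow→box=[6,9)
i=7: min(r-i=2, Z[1]=0)=0; Z[7]=0
i=8: min(r-i=1, Z[2]=0)=0; Z[8]=0
i=9: fresh scan; Z[9]=2 grow→box=[9,11)
i=10: min(r-i=1, Z[1]=0)=0; Z[10]=0
i=11: fresh scan; Z[11]=3 grow→box=[11,14)
i=12: min(r-i=2, Z[1]=0)=0; Z[12]=0
i=13: min(r-i=1, Z[2]=0)=0; Z[13]=0
i=14: fresh scan; Z[14]=1 grow→box=[14,15)
i=15: fresh scan; Z[15]=1 grow→box=[15,16)
i=16: fresh scan; Z[16]=1 grow→box=[16,17)

[17, 0, 0, 0, 0, 1, 3, 0, 0, 2, 0, 3, 0, 0, 1, 1, 1]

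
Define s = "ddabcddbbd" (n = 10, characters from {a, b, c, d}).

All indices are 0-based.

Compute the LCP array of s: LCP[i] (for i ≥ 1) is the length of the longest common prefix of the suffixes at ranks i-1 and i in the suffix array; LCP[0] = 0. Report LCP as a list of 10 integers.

rank→(start, suffix):
  0 → (2, 'abcddbbd')
  1 → (7, 'bbd')
  2 → (3, 'bcddbbd')
  3 → (8, 'bd')
  4 → (4, 'cddbbd')
  5 → (9, 'd')
  6 → (1, 'dabcddbbd')
  7 → (6, 'dbbd')
  8 → (0, 'ddabcddbbd')
  9 → (5, 'ddbbd')

SA = [2, 7, 3, 8, 4, 9, 1, 6, 0, 5]
[i] adj suffixes → lcp
  [1] 2/7 → 0 ('')
  [2] 7/3 → 1 ('b')
  [3] 3/8 → 1 ('b')
  [4] 8/4 → 0 ('')
  [5] 4/9 → 0 ('')
  [6] 9/1 → 1 ('d')
  [7] 1/6 → 1 ('d')
  [8] 6/0 → 1 ('d')
  [9] 0/5 → 2 ('dd')

[0, 0, 1, 1, 0, 0, 1, 1, 1, 2]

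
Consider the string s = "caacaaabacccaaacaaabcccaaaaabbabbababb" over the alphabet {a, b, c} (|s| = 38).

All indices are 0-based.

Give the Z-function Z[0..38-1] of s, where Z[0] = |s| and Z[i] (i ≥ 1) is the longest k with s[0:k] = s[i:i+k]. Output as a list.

Z[0]=38
i=1: fresh scan; Z[1]=0
i=2: fresh scan; Z[2]=0
i=3: fresh scan; Z[3]=3 grow→box=[3,6)
i=4: min(r-i=2, Z[1]=0)=0; Z[4]=0
i=5: min(r-i=1, Z[2]=0)=0; Z[5]=0
i=6: fresh scan; Z[6]=0
i=7: fresh scan; Z[7]=0
i=8: fresh scan; Z[8]=0
i=9: fresh scan; Z[9]=1 grow→box=[9,10)
i=10: fresh scan; Z[10]=1 grow→box=[10,11)
i=11: fresh scan; Z[11]=3 grow→box=[11,14)
i=12: min(r-i=2, Z[1]=0)=0; Z[12]=0
i=13: min(r-i=1, Z[2]=0)=0; Z[13]=0
i=14: fresh scan; Z[14]=0
i=15: fresh scan; Z[15]=3 grow→box=[15,18)
i=16: min(r-i=2, Z[1]=0)=0; Z[16]=0
i=17: min(r-i=1, Z[2]=0)=0; Z[17]=0
i=18: fresh scan; Z[18]=0
i=19: fresh scan; Z[19]=0
i=20: fresh scan; Z[20]=1 grow→box=[20,21)
i=21: fresh scan; Z[21]=1 grow→box=[21,22)
i=22: fresh scan; Z[22]=3 grow→box=[22,25)
i=23: min(r-i=2, Z[1]=0)=0; Z[23]=0
i=24: min(r-i=1, Z[2]=0)=0; Z[24]=0
i=25: fresh scan; Z[25]=0
i=26: fresh scan; Z[26]=0
i=27: fresh scan; Z[27]=0
i=28: fresh scan; Z[28]=0
i=29: fresh scan; Z[29]=0
i=30: fresh scan; Z[30]=0
i=31: fresh scan; Z[31]=0
i=32: fresh scan; Z[32]=0
i=33: fresh scan; Z[33]=0
i=34: fresh scan; Z[34]=0
i=35: fresh scan; Z[35]=0
i=36: fresh scan; Z[36]=0
i=37: fresh scan; Z[37]=0

[38, 0, 0, 3, 0, 0, 0, 0, 0, 1, 1, 3, 0, 0, 0, 3, 0, 0, 0, 0, 1, 1, 3, 0, 0, 0, 0, 0, 0, 0, 0, 0, 0, 0, 0, 0, 0, 0]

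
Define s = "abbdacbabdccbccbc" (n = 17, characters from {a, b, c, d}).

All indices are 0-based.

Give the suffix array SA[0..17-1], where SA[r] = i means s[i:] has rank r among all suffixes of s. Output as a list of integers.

rank→(start, suffix):
  0 → (0, 'abbdacbabdccbccbc')
  1 → (7, 'abdccbccbc')
  2 → (4, 'acbabdccbccbc')
  3 → (6, 'babdccbccbc')
  4 → (1, 'bbdacbabdccbccbc')
  5 → (15, 'bc')
  6 → (12, 'bccbc')
  7 → (2, 'bdacbabdccbccbc')
  8 → (8, 'bdccbccbc')
  9 → (16, 'c')
  10 → (5, 'cbabdccbccbc')
  11 → (14, 'cbc')
  12 → (11, 'cbccbc')
  13 → (13, 'ccbc')
  14 → (10, 'ccbccbc')
  15 → (3, 'dacbabdccbccbc')
  16 → (9, 'dccbccbc')

[0, 7, 4, 6, 1, 15, 12, 2, 8, 16, 5, 14, 11, 13, 10, 3, 9]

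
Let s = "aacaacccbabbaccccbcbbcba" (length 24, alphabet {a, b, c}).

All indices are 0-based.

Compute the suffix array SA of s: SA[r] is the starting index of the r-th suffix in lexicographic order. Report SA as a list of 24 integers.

rank | idx | suffix
   0 |  23 | a
   1 |   0 | aacaacccbabbaccccbcbbcba
   2 |   3 | aacccbabbaccccbcbbcba
   3 |   9 | abbaccccbcbbcba
   4 |   1 | acaacccbabbaccccbcbbcba
   5 |   4 | acccbabbaccccbcbbcba
   6 |  12 | accccbcbbcba
   7 |  22 | ba
   8 |   8 | babbaccccbcbbcba
   9 |  11 | baccccbcbbcba
  10 |  10 | bbaccccbcbbcba
  11 |  19 | bbcba
  12 |  20 | bcba
  13 |  17 | bcbbcba
  14 |   2 | caacccbabbaccccbcbbcba
  15 |  21 | cba
  16 |   7 | cbabbaccccbcbbcba
  17 |  18 | cbbcba
  18 |  16 | cbcbbcba
  19 |   6 | ccbabbaccccbcbbcba
  20 |  15 | ccbcbbcba
  21 |   5 | cccbabbaccccbcbbcba
  22 |  14 | cccbcbbcba
  23 |  13 | ccccbcbbcba

[23, 0, 3, 9, 1, 4, 12, 22, 8, 11, 10, 19, 20, 17, 2, 21, 7, 18, 16, 6, 15, 5, 14, 13]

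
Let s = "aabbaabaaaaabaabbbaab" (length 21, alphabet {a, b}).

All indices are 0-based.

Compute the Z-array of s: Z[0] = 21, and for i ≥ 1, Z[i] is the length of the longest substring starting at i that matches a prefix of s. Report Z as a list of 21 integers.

[21, 1, 0, 0, 3, 1, 0, 2, 2, 2, 3, 1, 0, 4, 1, 0, 0, 0, 3, 1, 0]

Z[0]=21
i=1: outside box; Z[1]=1 scan→box=[1,2)
i=2: outside box; Z[2]=0
i=3: outside box; Z[3]=0
i=4: outside box; Z[4]=3 scan→box=[4,7)
i=5: min(r-i=2, Z[1]=1)=1; Z[5]=1
i=6: min(r-i=1, Z[2]=0)=0; Z[6]=0
i=7: outside box; Z[7]=2 scan→box=[7,9)
i=8: min(r-i=1, Z[1]=1)=1; Z[8]=2 scan→box=[8,10)
i=9: min(r-i=1, Z[1]=1)=1; Z[9]=2 scan→box=[9,11)
i=10: min(r-i=1, Z[1]=1)=1; Z[10]=3 scan→box=[10,13)
i=11: min(r-i=2, Z[1]=1)=1; Z[11]=1
i=12: min(r-i=1, Z[2]=0)=0; Z[12]=0
i=13: outside box; Z[13]=4 scan→box=[13,17)
i=14: min(r-i=3, Z[1]=1)=1; Z[14]=1
i=15: min(r-i=2, Z[2]=0)=0; Z[15]=0
i=16: min(r-i=1, Z[3]=0)=0; Z[16]=0
i=17: outside box; Z[17]=0
i=18: outside box; Z[18]=3 scan→box=[18,21)
i=19: min(r-i=2, Z[1]=1)=1; Z[19]=1
i=20: min(r-i=1, Z[2]=0)=0; Z[20]=0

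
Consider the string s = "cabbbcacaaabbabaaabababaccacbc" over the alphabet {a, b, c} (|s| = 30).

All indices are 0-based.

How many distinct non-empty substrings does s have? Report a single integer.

404

rank→(start, suffix):
  0 → (15, 'aaabababaccacbc')
  1 → (8, 'aaabbabaaabababaccacbc')
  2 → (16, 'aabababaccacbc')
  3 → (9, 'aabbabaaabababaccacbc')
  4 → (13, 'abaaabababaccacbc')
  5 → (17, 'abababaccacbc')
  6 → (19, 'ababaccacbc')
  7 → (21, 'abaccacbc')
  8 → (10, 'abbabaaabababaccacbc')
  9 → (1, 'abbbcacaaabbabaaabababaccacbc')
  10 → (6, 'acaaabbabaaabababaccacbc')
  11 → (26, 'acbc')
  12 → (23, 'accacbc')
  13 → (14, 'baaabababaccacbc')
  14 → (12, 'babaaabababaccacbc')
  15 → (18, 'bababaccacbc')
  16 → (20, 'babaccacbc')
  17 → (22, 'baccacbc')
  18 → (11, 'bbabaaabababaccacbc')
  19 → (2, 'bbbcacaaabbabaaabababaccacbc')
  20 → (3, 'bbcacaaabbabaaabababaccacbc')
  21 → (28, 'bc')
  22 → (4, 'bcacaaabbabaaabababaccacbc')
  23 → (29, 'c')
  24 → (7, 'caaabbabaaabababaccacbc')
  25 → (0, 'cabbbcacaaabbabaaabababaccacbc')
  26 → (5, 'cacaaabbabaaabababaccacbc')
  27 → (25, 'cacbc')
  28 → (27, 'cbc')
  29 → (24, 'ccacbc')

SA = [15, 8, 16, 9, 13, 17, 19, 21, 10, 1, 6, 26, 23, 14, 12, 18, 20, 22, 11, 2, 3, 28, 4, 29, 7, 0, 5, 25, 27, 24]
rank  pair      lcp
   1  s[15:],s[8:]  4  'aaab'
   2  s[8:],s[16:]  2  'aa'
   3  s[16:],s[9:]  3  'aab'
   4  s[9:],s[13:]  1  'a'
   5  s[13:],s[17:]  3  'aba'
   6  s[17:],s[19:]  5  'ababa'
   7  s[19:],s[21:]  3  'aba'
   8  s[21:],s[10:]  2  'ab'
   9  s[10:],s[1:]  3  'abb'
  10  s[1:],s[6:]  1  'a'
  11  s[6:],s[26:]  2  'ac'
  12  s[26:],s[23:]  2  'ac'
  13  s[23:],s[14:]  0  ''
  14  s[14:],s[12:]  2  'ba'
  15  s[12:],s[18:]  4  'baba'
  16  s[18:],s[20:]  4  'baba'
  17  s[20:],s[22:]  2  'ba'
  18  s[22:],s[11:]  1  'b'
  19  s[11:],s[2:]  2  'bb'
  20  s[2:],s[3:]  2  'bb'
  21  s[3:],s[28:]  1  'b'
  22  s[28:],s[4:]  2  'bc'
  23  s[4:],s[29:]  0  ''
  24  s[29:],s[7:]  1  'c'
  25  s[7:],s[0:]  2  'ca'
  26  s[0:],s[5:]  2  'ca'
  27  s[5:],s[25:]  3  'cac'
  28  s[25:],s[27:]  1  'c'
  29  s[27:],s[24:]  1  'c'

n(n+1)/2 = 30·31/2 = 465
Σ LCP = 0 + 4 + 2 + 3 + 1 + 3 + 5 + 3 + 2 + 3 + 1 + 2 + 2 + 0 + 2 + 4 + 4 + 2 + 1 + 2 + 2 + 1 + 2 + 0 + 1 + 2 + 2 + 3 + 1 + 1 = 61
distinct = 465 − 61 = 404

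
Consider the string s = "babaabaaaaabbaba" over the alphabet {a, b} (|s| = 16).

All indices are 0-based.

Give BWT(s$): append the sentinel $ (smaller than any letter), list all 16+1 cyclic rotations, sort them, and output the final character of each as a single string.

rank  rotation           last
    0  $babaabaaaaabbaba  a
    1  a$babaabaaaaabbab  b
    2  aaaaabbaba$babaab  b
    3  aaaabbaba$babaaba  a
    4  aaabbaba$babaabaa  a
    5  aabaaaaabbaba$bab  b
    6  aabbaba$babaabaaa  a
    7  aba$babaabaaaaabb  b
    8  abaaaaabbaba$baba  a
    9  abaabaaaaabbaba$b  b
   10  abbaba$babaabaaaa  a
   11  ba$babaabaaaaabba  a
   12  baaaaabbaba$babaa  a
   13  baabaaaaabbaba$ba  a
   14  baba$babaabaaaaab  b
   15  babaabaaaaabbaba$  $
   16  bbaba$babaabaaaaa  a

abbaabababaaaab$a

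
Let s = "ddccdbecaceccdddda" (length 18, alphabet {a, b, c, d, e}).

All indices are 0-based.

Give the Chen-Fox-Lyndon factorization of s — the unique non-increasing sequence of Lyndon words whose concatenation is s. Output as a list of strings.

["d", "d", "ccd", "bec", "aceccdddd", "a"]

emit factor 1: 'd' (i=0, period=1)
emit factor 2: 'd' (i=1, period=1)
emit factor 3: 'ccd' (i=2, period=3)
emit factor 4: 'bec' (i=5, period=3)
emit factor 5: 'aceccdddd' (i=8, period=9)
emit factor 6: 'a' (i=17, period=1)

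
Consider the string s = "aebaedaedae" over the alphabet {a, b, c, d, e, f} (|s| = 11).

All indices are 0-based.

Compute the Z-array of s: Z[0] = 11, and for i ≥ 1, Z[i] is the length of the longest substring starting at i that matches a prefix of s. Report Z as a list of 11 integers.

[11, 0, 0, 2, 0, 0, 2, 0, 0, 2, 0]

Z[0]=11
i=1: fresh scan; Z[1]=0
i=2: fresh scan; Z[2]=0
i=3: fresh scan; Z[3]=2 grow→box=[3,5)
i=4: min(r-i=1, Z[1]=0)=0; Z[4]=0
i=5: fresh scan; Z[5]=0
i=6: fresh scan; Z[6]=2 grow→box=[6,8)
i=7: min(r-i=1, Z[1]=0)=0; Z[7]=0
i=8: fresh scan; Z[8]=0
i=9: fresh scan; Z[9]=2 grow→box=[9,11)
i=10: min(r-i=1, Z[1]=0)=0; Z[10]=0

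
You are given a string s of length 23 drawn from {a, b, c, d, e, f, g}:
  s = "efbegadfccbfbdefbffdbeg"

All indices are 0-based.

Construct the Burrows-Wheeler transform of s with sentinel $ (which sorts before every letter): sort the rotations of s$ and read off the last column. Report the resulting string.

rank  rotation                  last
    0  $efbegadfccbfbdefbffdbeg  g
    1  adfccbfbdefbffdbeg$efbeg  g
    2  bdefbffdbeg$efbegadfccbf  f
    3  beg$efbegadfccbfbdefbffd  d
    4  begadfccbfbdefbffdbeg$ef  f
    5  bfbdefbffdbeg$efbegadfcc  c
    6  bffdbeg$efbegadfccbfbdef  f
    7  cbfbdefbffdbeg$efbegadfc  c
    8  ccbfbdefbffdbeg$efbegadf  f
    9  dbeg$efbegadfccbfbdefbff  f
   10  defbffdbeg$efbegadfccbfb  b
   11  dfccbfbdefbffdbeg$efbega  a
   12  efbegadfccbfbdefbffdbeg$  $
   13  efbffdbeg$efbegadfccbfbd  d
   14  eg$efbegadfccbfbdefbffdb  b
   15  egadfccbfbdefbffdbeg$efb  b
   16  fbdefbffdbeg$efbegadfccb  b
   17  fbegadfccbfbdefbffdbeg$e  e
   18  fbffdbeg$efbegadfccbfbde  e
   19  fccbfbdefbffdbeg$efbegad  d
   20  fdbeg$efbegadfccbfbdefbf  f
   21  ffdbeg$efbegadfccbfbdefb  b
   22  g$efbegadfccbfbdefbffdbe  e
   23  gadfccbfbdefbffdbeg$efbe  e

ggfdfcfcffba$dbbbeedfbee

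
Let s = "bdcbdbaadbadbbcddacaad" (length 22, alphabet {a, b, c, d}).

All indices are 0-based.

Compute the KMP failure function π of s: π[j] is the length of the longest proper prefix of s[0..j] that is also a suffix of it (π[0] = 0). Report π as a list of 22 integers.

[0, 0, 0, 1, 2, 1, 0, 0, 0, 1, 0, 0, 1, 1, 0, 0, 0, 0, 0, 0, 0, 0]

π[0] = 0
j=1 s[j]='d': π[1]=0 (border '')
j=2 s[j]='c': π[2]=0 (border '')
j=3 s[j]='b': π[3]=1 (border 'b')
j=4 s[j]='d': π[4]=2 (border 'bd')
j=5 s[j]='b': k: 2→0; π[5]=1 (border 'b')
j=6 s[j]='a': k: 1→0; π[6]=0 (border '')
j=7 s[j]='a': π[7]=0 (border '')
j=8 s[j]='d': π[8]=0 (border '')
j=9 s[j]='b': π[9]=1 (border 'b')
j=10 s[j]='a': k: 1→0; π[10]=0 (border '')
j=11 s[j]='d': π[11]=0 (border '')
j=12 s[j]='b': π[12]=1 (border 'b')
j=13 s[j]='b': k: 1→0; π[13]=1 (border 'b')
j=14 s[j]='c': k: 1→0; π[14]=0 (border '')
j=15 s[j]='d': π[15]=0 (border '')
j=16 s[j]='d': π[16]=0 (border '')
j=17 s[j]='a': π[17]=0 (border '')
j=18 s[j]='c': π[18]=0 (border '')
j=19 s[j]='a': π[19]=0 (border '')
j=20 s[j]='a': π[20]=0 (border '')
j=21 s[j]='d': π[21]=0 (border '')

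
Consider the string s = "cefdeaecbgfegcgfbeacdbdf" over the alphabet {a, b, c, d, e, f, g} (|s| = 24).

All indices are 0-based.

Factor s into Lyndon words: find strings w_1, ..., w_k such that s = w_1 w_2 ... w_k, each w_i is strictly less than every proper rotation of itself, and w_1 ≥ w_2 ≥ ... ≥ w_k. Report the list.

emit factor 1: 'cefde' (i=0, period=5)
emit factor 2: 'aecbgfegcgfbe' (i=5, period=13)
emit factor 3: 'acdbdf' (i=18, period=6)

["cefde", "aecbgfegcgfbe", "acdbdf"]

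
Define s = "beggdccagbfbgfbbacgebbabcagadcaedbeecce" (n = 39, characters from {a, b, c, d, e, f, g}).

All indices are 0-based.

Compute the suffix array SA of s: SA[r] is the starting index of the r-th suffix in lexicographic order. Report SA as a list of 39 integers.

rank | idx | suffix
   0 |  22 | abcagadcaedbeecce
   1 |  16 | acgebbabcagadcaedbeecce
   2 |  27 | adcaedbeecce
   3 |  30 | aedbeecce
   4 |  25 | agadcaedbeecce
   5 |   7 | agbfbgfbbacgebbabcagadcaedbeecce
   6 |  21 | babcagadcaedbeecce
   7 |  15 | bacgebbabcagadcaedbeecce
   8 |  20 | bbabcagadcaedbeecce
   9 |  14 | bbacgebbabcagadcaedbeecce
  10 |  23 | bcagadcaedbeecce
  11 |  33 | beecce
  12 |   0 | beggdccagbfbgfbbacgebbabcagadcaedbeecce
  13 |   9 | bfbgfbbacgebbabcagadcaedbeecce
  14 |  11 | bgfbbacgebbabcagadcaedbeecce
  15 |  29 | caedbeecce
  16 |  24 | cagadcaedbeecce
  17 |   6 | cagbfbgfbbacgebbabcagadcaedbeecce
  18 |   5 | ccagbfbgfbbacgebbabcagadcaedbeecce
  19 |  36 | cce
  20 |  37 | ce
  21 |  17 | cgebbabcagadcaedbeecce
  22 |  32 | dbeecce
  23 |  28 | dcaedbeecce
  24 |   4 | dccagbfbgfbbacgebbabcagadcaedbeecce
  25 |  38 | e
  26 |  19 | ebbabcagadcaedbeecce
  27 |  35 | ecce
  28 |  31 | edbeecce
  29 |  34 | eecce
  30 |   1 | eggdccagbfbgfbbacgebbabcagadcaedbeecce
  31 |  13 | fbbacgebbabcagadcaedbeecce
  32 |  10 | fbgfbbacgebbabcagadcaedbeecce
  33 |  26 | gadcaedbeecce
  34 |   8 | gbfbgfbbacgebbabcagadcaedbeecce
  35 |   3 | gdccagbfbgfbbacgebbabcagadcaedbeecce
  36 |  18 | gebbabcagadcaedbeecce
  37 |  12 | gfbbacgebbabcagadcaedbeecce
  38 |   2 | ggdccagbfbgfbbacgebbabcagadcaedbeecce

[22, 16, 27, 30, 25, 7, 21, 15, 20, 14, 23, 33, 0, 9, 11, 29, 24, 6, 5, 36, 37, 17, 32, 28, 4, 38, 19, 35, 31, 34, 1, 13, 10, 26, 8, 3, 18, 12, 2]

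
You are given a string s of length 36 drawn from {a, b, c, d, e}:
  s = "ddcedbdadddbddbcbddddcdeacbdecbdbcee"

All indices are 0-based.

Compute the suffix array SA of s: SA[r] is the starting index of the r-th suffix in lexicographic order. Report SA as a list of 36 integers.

rank | idx | suffix
   0 |  24 | acbdecbdbcee
   1 |   7 | adddbddbcbddddcdeacbdecbdbcee
   2 |  14 | bcbddddcdeacbdecbdbcee
   3 |  32 | bcee
   4 |   5 | bdadddbddbcbddddcdeacbdecbdbcee
   5 |  30 | bdbcee
   6 |  11 | bddbcbddddcdeacbdecbdbcee
   7 |  16 | bddddcdeacbdecbdbcee
   8 |  26 | bdecbdbcee
   9 |  29 | cbdbcee
  10 |  15 | cbddddcdeacbdecbdbcee
  11 |  25 | cbdecbdbcee
  12 |  21 | cdeacbdecbdbcee
  13 |   2 | cedbdadddbddbcbddddcdeacbdecbdbcee
  14 |  33 | cee
  15 |   6 | dadddbddbcbddddcdeacbdecbdbcee
  16 |  13 | dbcbddddcdeacbdecbdbcee
  17 |  31 | dbcee
  18 |   4 | dbdadddbddbcbddddcdeacbdecbdbcee
  19 |  10 | dbddbcbddddcdeacbdecbdbcee
  20 |  20 | dcdeacbdecbdbcee
  21 |   1 | dcedbdadddbddbcbddddcdeacbdecbdbcee
  22 |  12 | ddbcbddddcdeacbdecbdbcee
  23 |   9 | ddbddbcbddddcdeacbdecbdbcee
  24 |  19 | ddcdeacbdecbdbcee
  25 |   0 | ddcedbdadddbddbcbddddcdeacbdecbdbcee
  26 |   8 | dddbddbcbddddcdeacbdecbdbcee
  27 |  18 | dddcdeacbdecbdbcee
  28 |  17 | ddddcdeacbdecbdbcee
  29 |  22 | deacbdecbdbcee
  30 |  27 | decbdbcee
  31 |  35 | e
  32 |  23 | eacbdecbdbcee
  33 |  28 | ecbdbcee
  34 |   3 | edbdadddbddbcbddddcdeacbdecbdbcee
  35 |  34 | ee

[24, 7, 14, 32, 5, 30, 11, 16, 26, 29, 15, 25, 21, 2, 33, 6, 13, 31, 4, 10, 20, 1, 12, 9, 19, 0, 8, 18, 17, 22, 27, 35, 23, 28, 3, 34]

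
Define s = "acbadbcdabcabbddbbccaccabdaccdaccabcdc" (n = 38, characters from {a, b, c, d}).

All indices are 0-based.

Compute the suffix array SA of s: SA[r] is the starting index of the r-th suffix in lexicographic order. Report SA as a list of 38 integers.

[11, 8, 33, 23, 0, 30, 20, 26, 3, 2, 16, 12, 9, 17, 5, 34, 24, 13, 37, 10, 32, 22, 19, 1, 31, 21, 18, 27, 6, 28, 35, 7, 29, 25, 15, 4, 36, 14]

rank→(start, suffix):
  0 → (11, 'abbddbbccaccabdaccdaccabcdc')
  1 → (8, 'abcabbddbbccaccabdaccdaccabcdc')
  2 → (33, 'abcdc')
  3 → (23, 'abdaccdaccabcdc')
  4 → (0, 'acbadbcdabcabbddbbccaccabdaccdaccabcdc')
  5 → (30, 'accabcdc')
  6 → (20, 'accabdaccdaccabcdc')
  7 → (26, 'accdaccabcdc')
  8 → (3, 'adbcdabcabbddbbccaccabdaccdaccabcdc')
  9 → (2, 'badbcdabcabbddbbccaccabdaccdaccabcdc')
  10 → (16, 'bbccaccabdaccdaccabcdc')
  11 → (12, 'bbddbbccaccabdaccdaccabcdc')
  12 → (9, 'bcabbddbbccaccabdaccdaccabcdc')
  13 → (17, 'bccaccabdaccdaccabcdc')
  14 → (5, 'bcdabcabbddbbccaccabdaccdaccabcdc')
  15 → (34, 'bcdc')
  16 → (24, 'bdaccdaccabcdc')
  17 → (13, 'bddbbccaccabdaccdaccabcdc')
  18 → (37, 'c')
  19 → (10, 'cabbddbbccaccabdaccdaccabcdc')
  20 → (32, 'cabcdc')
  21 → (22, 'cabdaccdaccabcdc')
  22 → (19, 'caccabdaccdaccabcdc')
  23 → (1, 'cbadbcdabcabbddbbccaccabdaccdaccabcdc')
  24 → (31, 'ccabcdc')
  25 → (21, 'ccabdaccdaccabcdc')
  26 → (18, 'ccaccabdaccdaccabcdc')
  27 → (27, 'ccdaccabcdc')
  28 → (6, 'cdabcabbddbbccaccabdaccdaccabcdc')
  29 → (28, 'cdaccabcdc')
  30 → (35, 'cdc')
  31 → (7, 'dabcabbddbbccaccabdaccdaccabcdc')
  32 → (29, 'daccabcdc')
  33 → (25, 'daccdaccabcdc')
  34 → (15, 'dbbccaccabdaccdaccabcdc')
  35 → (4, 'dbcdabcabbddbbccaccabdaccdaccabcdc')
  36 → (36, 'dc')
  37 → (14, 'ddbbccaccabdaccdaccabcdc')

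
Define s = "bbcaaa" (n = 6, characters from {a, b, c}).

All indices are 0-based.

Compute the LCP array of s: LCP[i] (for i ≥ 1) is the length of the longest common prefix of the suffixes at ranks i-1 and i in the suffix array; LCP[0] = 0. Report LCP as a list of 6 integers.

rank | idx | suffix
   0 |   5 | a
   1 |   4 | aa
   2 |   3 | aaa
   3 |   0 | bbcaaa
   4 |   1 | bcaaa
   5 |   2 | caaa

SA = [5, 4, 3, 0, 1, 2]
[i] adj suffixes → lcp
  [1] 5/4 → 1 ('a')
  [2] 4/3 → 2 ('aa')
  [3] 3/0 → 0 ('')
  [4] 0/1 → 1 ('b')
  [5] 1/2 → 0 ('')

[0, 1, 2, 0, 1, 0]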